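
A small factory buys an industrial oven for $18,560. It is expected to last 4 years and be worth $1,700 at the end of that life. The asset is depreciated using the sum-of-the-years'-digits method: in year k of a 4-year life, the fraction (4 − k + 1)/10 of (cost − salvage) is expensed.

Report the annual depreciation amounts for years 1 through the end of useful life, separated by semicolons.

Depreciable base = $18,560 − $1,700 = $16,860.
Sum of the years' digits = 4+3+2+1 = 10.
Year 1: $16,860 × 4/10 = $6,744. Book value $11,816.
Year 2: $16,860 × 3/10 = $5,058. Book value $6,758.
Year 3: $16,860 × 2/10 = $3,372. Book value $3,386.
Year 4: $16,860 × 1/10 = $1,686. Book value $1,700.

$6,744; $5,058; $3,372; $1,686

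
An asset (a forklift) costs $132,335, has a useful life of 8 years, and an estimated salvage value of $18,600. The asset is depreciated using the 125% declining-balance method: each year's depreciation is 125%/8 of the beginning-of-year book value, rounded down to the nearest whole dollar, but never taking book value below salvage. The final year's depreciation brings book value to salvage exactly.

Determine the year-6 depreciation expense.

$8,842

Depreciable base = $132,335 − $18,600 = $113,735.
Year 1: ⌊$132,335 × 125%/8⌋ = $20,677. Book value $111,658.
Year 2: ⌊$111,658 × 125%/8⌋ = $17,446. Book value $94,212.
Year 3: ⌊$94,212 × 125%/8⌋ = $14,720. Book value $79,492.
Year 4: ⌊$79,492 × 125%/8⌋ = $12,420. Book value $67,072.
Year 5: ⌊$67,072 × 125%/8⌋ = $10,480. Book value $56,592.
Year 6: ⌊$56,592 × 125%/8⌋ = $8,842. Book value $47,750.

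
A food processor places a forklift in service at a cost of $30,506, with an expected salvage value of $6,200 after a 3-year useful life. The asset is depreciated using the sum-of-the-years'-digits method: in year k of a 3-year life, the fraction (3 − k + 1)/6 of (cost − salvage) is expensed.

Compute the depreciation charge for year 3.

Depreciable base = $30,506 − $6,200 = $24,306.
Sum of the years' digits = 3+2+1 = 6.
Year 1: $24,306 × 3/6 = $12,153. Book value $18,353.
Year 2: $24,306 × 2/6 = $8,102. Book value $10,251.
Year 3: $24,306 × 1/6 = $4,051. Book value $6,200.

$4,051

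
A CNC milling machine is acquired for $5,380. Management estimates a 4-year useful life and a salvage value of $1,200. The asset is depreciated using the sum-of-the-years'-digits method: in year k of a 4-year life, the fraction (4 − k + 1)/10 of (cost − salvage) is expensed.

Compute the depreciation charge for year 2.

Depreciable base = $5,380 − $1,200 = $4,180.
Sum of the years' digits = 4+3+2+1 = 10.
Year 1: $4,180 × 4/10 = $1,672. Book value $3,708.
Year 2: $4,180 × 3/10 = $1,254. Book value $2,454.

$1,254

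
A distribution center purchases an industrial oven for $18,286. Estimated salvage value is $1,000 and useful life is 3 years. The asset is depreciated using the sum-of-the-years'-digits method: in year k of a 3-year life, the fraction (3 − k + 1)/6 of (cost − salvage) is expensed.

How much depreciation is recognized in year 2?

$5,762

Depreciable base = $18,286 − $1,000 = $17,286.
Sum of the years' digits = 3+2+1 = 6.
Year 1: $17,286 × 3/6 = $8,643. Book value $9,643.
Year 2: $17,286 × 2/6 = $5,762. Book value $3,881.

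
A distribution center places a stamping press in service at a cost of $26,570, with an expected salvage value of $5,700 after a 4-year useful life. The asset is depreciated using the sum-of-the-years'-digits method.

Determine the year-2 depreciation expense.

Depreciable base = $26,570 − $5,700 = $20,870.
Sum of the years' digits = 4+3+2+1 = 10.
Year 1: $20,870 × 4/10 = $8,348. Book value $18,222.
Year 2: $20,870 × 3/10 = $6,261. Book value $11,961.

$6,261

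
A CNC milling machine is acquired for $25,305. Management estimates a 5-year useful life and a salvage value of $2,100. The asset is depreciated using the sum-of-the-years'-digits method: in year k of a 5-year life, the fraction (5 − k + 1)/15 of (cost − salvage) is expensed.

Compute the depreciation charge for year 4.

Depreciable base = $25,305 − $2,100 = $23,205.
Sum of the years' digits = 5+4+3+2+1 = 15.
Year 1: $23,205 × 5/15 = $7,735. Book value $17,570.
Year 2: $23,205 × 4/15 = $6,188. Book value $11,382.
Year 3: $23,205 × 3/15 = $4,641. Book value $6,741.
Year 4: $23,205 × 2/15 = $3,094. Book value $3,647.

$3,094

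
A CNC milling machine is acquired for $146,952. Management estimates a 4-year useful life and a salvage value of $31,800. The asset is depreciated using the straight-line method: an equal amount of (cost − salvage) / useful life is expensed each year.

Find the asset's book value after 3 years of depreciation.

$60,588

Depreciable base = $146,952 − $31,800 = $115,152.
Annual expense = $115,152 / 4 = $28,788.
End of year 1: book value $118,164.
End of year 2: book value $89,376.
End of year 3: book value $60,588.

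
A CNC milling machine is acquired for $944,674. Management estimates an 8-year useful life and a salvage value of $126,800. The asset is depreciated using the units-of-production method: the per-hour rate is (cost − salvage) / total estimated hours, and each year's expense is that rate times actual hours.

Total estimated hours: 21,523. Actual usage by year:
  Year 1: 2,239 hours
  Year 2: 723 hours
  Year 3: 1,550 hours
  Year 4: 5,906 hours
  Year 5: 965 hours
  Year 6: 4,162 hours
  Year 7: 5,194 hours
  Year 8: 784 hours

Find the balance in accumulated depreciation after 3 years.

$171,456

Depreciable base = $944,674 − $126,800 = $817,874.
Rate = $817,874 / 21,523 hours = $38 per hour.
Year 1: 2,239 × $38 = $85,082. Book value $859,592.
Year 2: 723 × $38 = $27,474. Book value $832,118.
Year 3: 1,550 × $38 = $58,900. Book value $773,218.
Accumulated through year 3 = $944,674 − $773,218 = $171,456.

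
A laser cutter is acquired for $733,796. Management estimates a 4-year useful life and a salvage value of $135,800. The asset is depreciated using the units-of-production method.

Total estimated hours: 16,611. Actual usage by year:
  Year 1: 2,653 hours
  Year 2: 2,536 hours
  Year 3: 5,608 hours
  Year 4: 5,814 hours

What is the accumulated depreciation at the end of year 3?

$388,692

Depreciable base = $733,796 − $135,800 = $597,996.
Rate = $597,996 / 16,611 hours = $36 per hour.
Year 1: 2,653 × $36 = $95,508. Book value $638,288.
Year 2: 2,536 × $36 = $91,296. Book value $546,992.
Year 3: 5,608 × $36 = $201,888. Book value $345,104.
Accumulated through year 3 = $733,796 − $345,104 = $388,692.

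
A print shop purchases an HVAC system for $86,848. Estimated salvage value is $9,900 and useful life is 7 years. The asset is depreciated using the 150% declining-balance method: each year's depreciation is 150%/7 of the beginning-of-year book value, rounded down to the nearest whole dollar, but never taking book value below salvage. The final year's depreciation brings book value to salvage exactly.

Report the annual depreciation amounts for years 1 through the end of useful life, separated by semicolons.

$18,610; $14,622; $11,489; $9,027; $7,092; $5,573; $10,535

Depreciable base = $86,848 − $9,900 = $76,948.
Year 1: ⌊$86,848 × 150%/7⌋ = $18,610. Book value $68,238.
Year 2: ⌊$68,238 × 150%/7⌋ = $14,622. Book value $53,616.
Year 3: ⌊$53,616 × 150%/7⌋ = $11,489. Book value $42,127.
Year 4: ⌊$42,127 × 150%/7⌋ = $9,027. Book value $33,100.
Year 5: ⌊$33,100 × 150%/7⌋ = $7,092. Book value $26,008.
Year 6: ⌊$26,008 × 150%/7⌋ = $5,573. Book value $20,435.
Year 7 (final): $20,435 − $9,900 = $10,535. Book value $9,900.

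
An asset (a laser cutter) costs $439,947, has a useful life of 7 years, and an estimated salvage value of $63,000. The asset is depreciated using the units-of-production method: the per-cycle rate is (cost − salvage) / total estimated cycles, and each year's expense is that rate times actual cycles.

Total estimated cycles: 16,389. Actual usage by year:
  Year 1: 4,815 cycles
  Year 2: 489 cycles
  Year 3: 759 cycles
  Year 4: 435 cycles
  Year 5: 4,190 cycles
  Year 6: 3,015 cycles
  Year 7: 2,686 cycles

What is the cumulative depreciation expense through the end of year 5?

Depreciable base = $439,947 − $63,000 = $376,947.
Rate = $376,947 / 16,389 cycles = $23 per cycle.
Year 1: 4,815 × $23 = $110,745. Book value $329,202.
Year 2: 489 × $23 = $11,247. Book value $317,955.
Year 3: 759 × $23 = $17,457. Book value $300,498.
Year 4: 435 × $23 = $10,005. Book value $290,493.
Year 5: 4,190 × $23 = $96,370. Book value $194,123.
Accumulated through year 5 = $439,947 − $194,123 = $245,824.

$245,824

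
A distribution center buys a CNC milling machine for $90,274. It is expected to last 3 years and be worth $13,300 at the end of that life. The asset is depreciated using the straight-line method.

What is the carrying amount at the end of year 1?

Depreciable base = $90,274 − $13,300 = $76,974.
Annual expense = $76,974 / 3 = $25,658.
End of year 1: book value $64,616.

$64,616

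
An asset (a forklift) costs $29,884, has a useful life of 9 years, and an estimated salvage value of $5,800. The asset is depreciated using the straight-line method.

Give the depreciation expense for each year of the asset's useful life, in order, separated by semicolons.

$2,676; $2,676; $2,676; $2,676; $2,676; $2,676; $2,676; $2,676; $2,676

Depreciable base = $29,884 − $5,800 = $24,084.
Annual expense = $24,084 / 9 = $2,676.
End of year 1: book value $27,208.
End of year 2: book value $24,532.
End of year 3: book value $21,856.
End of year 4: book value $19,180.
End of year 5: book value $16,504.
End of year 6: book value $13,828.
End of year 7: book value $11,152.
End of year 8: book value $8,476.
End of year 9: book value $5,800.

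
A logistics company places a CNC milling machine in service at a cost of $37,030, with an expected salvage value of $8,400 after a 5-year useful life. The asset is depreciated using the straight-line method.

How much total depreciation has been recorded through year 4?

Depreciable base = $37,030 − $8,400 = $28,630.
Annual expense = $28,630 / 5 = $5,726.
End of year 1: book value $31,304.
End of year 2: book value $25,578.
End of year 3: book value $19,852.
End of year 4: book value $14,126.
Accumulated through year 4 = $37,030 − $14,126 = $22,904.

$22,904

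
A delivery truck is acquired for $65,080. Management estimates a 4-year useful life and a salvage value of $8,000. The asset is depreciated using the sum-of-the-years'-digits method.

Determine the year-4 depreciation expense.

Depreciable base = $65,080 − $8,000 = $57,080.
Sum of the years' digits = 4+3+2+1 = 10.
Year 1: $57,080 × 4/10 = $22,832. Book value $42,248.
Year 2: $57,080 × 3/10 = $17,124. Book value $25,124.
Year 3: $57,080 × 2/10 = $11,416. Book value $13,708.
Year 4: $57,080 × 1/10 = $5,708. Book value $8,000.

$5,708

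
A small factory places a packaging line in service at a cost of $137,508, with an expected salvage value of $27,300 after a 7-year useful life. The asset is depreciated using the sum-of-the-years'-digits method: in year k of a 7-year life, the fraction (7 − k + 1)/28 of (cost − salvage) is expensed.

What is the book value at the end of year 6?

Depreciable base = $137,508 − $27,300 = $110,208.
Sum of the years' digits = 7+6+5+4+3+2+1 = 28.
Year 1: $110,208 × 7/28 = $27,552. Book value $109,956.
Year 2: $110,208 × 6/28 = $23,616. Book value $86,340.
Year 3: $110,208 × 5/28 = $19,680. Book value $66,660.
Year 4: $110,208 × 4/28 = $15,744. Book value $50,916.
Year 5: $110,208 × 3/28 = $11,808. Book value $39,108.
Year 6: $110,208 × 2/28 = $7,872. Book value $31,236.

$31,236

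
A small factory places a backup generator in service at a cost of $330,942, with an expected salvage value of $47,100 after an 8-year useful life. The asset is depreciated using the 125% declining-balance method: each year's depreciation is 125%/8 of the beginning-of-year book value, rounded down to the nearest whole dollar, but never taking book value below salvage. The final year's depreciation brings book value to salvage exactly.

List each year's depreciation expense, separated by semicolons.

Depreciable base = $330,942 − $47,100 = $283,842.
Year 1: ⌊$330,942 × 125%/8⌋ = $51,709. Book value $279,233.
Year 2: ⌊$279,233 × 125%/8⌋ = $43,630. Book value $235,603.
Year 3: ⌊$235,603 × 125%/8⌋ = $36,812. Book value $198,791.
Year 4: ⌊$198,791 × 125%/8⌋ = $31,061. Book value $167,730.
Year 5: ⌊$167,730 × 125%/8⌋ = $26,207. Book value $141,523.
Year 6: ⌊$141,523 × 125%/8⌋ = $22,112. Book value $119,411.
Year 7: ⌊$119,411 × 125%/8⌋ = $18,657. Book value $100,754.
Year 8 (final): $100,754 − $47,100 = $53,654. Book value $47,100.

$51,709; $43,630; $36,812; $31,061; $26,207; $22,112; $18,657; $53,654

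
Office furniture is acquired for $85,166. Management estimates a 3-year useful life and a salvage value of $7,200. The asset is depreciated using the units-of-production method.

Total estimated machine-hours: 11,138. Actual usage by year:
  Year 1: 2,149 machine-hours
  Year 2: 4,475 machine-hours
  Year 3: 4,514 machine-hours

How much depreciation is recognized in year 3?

$31,598

Depreciable base = $85,166 − $7,200 = $77,966.
Rate = $77,966 / 11,138 machine-hours = $7 per machine-hour.
Year 1: 2,149 × $7 = $15,043. Book value $70,123.
Year 2: 4,475 × $7 = $31,325. Book value $38,798.
Year 3: 4,514 × $7 = $31,598. Book value $7,200.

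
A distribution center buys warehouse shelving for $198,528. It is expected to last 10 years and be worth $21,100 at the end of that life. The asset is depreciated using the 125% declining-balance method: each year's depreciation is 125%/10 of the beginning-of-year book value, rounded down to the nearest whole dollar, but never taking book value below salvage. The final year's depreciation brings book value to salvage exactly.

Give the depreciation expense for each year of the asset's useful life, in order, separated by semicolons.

Depreciable base = $198,528 − $21,100 = $177,428.
Year 1: ⌊$198,528 × 125%/10⌋ = $24,816. Book value $173,712.
Year 2: ⌊$173,712 × 125%/10⌋ = $21,714. Book value $151,998.
Year 3: ⌊$151,998 × 125%/10⌋ = $18,999. Book value $132,999.
Year 4: ⌊$132,999 × 125%/10⌋ = $16,624. Book value $116,375.
Year 5: ⌊$116,375 × 125%/10⌋ = $14,546. Book value $101,829.
Year 6: ⌊$101,829 × 125%/10⌋ = $12,728. Book value $89,101.
Year 7: ⌊$89,101 × 125%/10⌋ = $11,137. Book value $77,964.
Year 8: ⌊$77,964 × 125%/10⌋ = $9,745. Book value $68,219.
Year 9: ⌊$68,219 × 125%/10⌋ = $8,527. Book value $59,692.
Year 10 (final): $59,692 − $21,100 = $38,592. Book value $21,100.

$24,816; $21,714; $18,999; $16,624; $14,546; $12,728; $11,137; $9,745; $8,527; $38,592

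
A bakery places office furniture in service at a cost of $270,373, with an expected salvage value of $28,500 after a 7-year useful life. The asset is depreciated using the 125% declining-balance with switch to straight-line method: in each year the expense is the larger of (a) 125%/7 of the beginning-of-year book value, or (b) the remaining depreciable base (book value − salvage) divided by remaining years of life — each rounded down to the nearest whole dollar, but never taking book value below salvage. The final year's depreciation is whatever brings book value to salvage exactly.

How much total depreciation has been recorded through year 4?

$150,855

Depreciable base = $270,373 − $28,500 = $241,873.
Year 1: DB = ⌊$270,373 × 125%/7⌋ = $48,280; SL = ⌊$241,873/7⌋ = $34,553 → take DB $48,280. Book value $222,093.
Year 2: DB = ⌊$222,093 × 125%/7⌋ = $39,659; SL = ⌊$193,593/6⌋ = $32,265 → take DB $39,659. Book value $182,434.
Year 3: DB = ⌊$182,434 × 125%/7⌋ = $32,577; SL = ⌊$153,934/5⌋ = $30,786 → take DB $32,577. Book value $149,857.
Year 4: DB = ⌊$149,857 × 125%/7⌋ = $26,760; SL = ⌊$121,357/4⌋ = $30,339 → take SL $30,339. Book value $119,518.
Accumulated through year 4 = $270,373 − $119,518 = $150,855.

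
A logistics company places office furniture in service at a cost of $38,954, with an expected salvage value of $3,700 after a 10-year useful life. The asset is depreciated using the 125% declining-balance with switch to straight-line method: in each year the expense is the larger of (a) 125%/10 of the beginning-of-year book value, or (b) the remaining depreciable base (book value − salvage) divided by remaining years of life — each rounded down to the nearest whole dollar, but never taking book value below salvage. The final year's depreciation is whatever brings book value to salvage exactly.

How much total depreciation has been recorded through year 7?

Depreciable base = $38,954 − $3,700 = $35,254.
Year 1: DB = ⌊$38,954 × 125%/10⌋ = $4,869; SL = ⌊$35,254/10⌋ = $3,525 → take DB $4,869. Book value $34,085.
Year 2: DB = ⌊$34,085 × 125%/10⌋ = $4,260; SL = ⌊$30,385/9⌋ = $3,376 → take DB $4,260. Book value $29,825.
Year 3: DB = ⌊$29,825 × 125%/10⌋ = $3,728; SL = ⌊$26,125/8⌋ = $3,265 → take DB $3,728. Book value $26,097.
Year 4: DB = ⌊$26,097 × 125%/10⌋ = $3,262; SL = ⌊$22,397/7⌋ = $3,199 → take DB $3,262. Book value $22,835.
Year 5: DB = ⌊$22,835 × 125%/10⌋ = $2,854; SL = ⌊$19,135/6⌋ = $3,189 → take SL $3,189. Book value $19,646.
Year 6: DB = ⌊$19,646 × 125%/10⌋ = $2,455; SL = ⌊$15,946/5⌋ = $3,189 → take SL $3,189. Book value $16,457.
Year 7: DB = ⌊$16,457 × 125%/10⌋ = $2,057; SL = ⌊$12,757/4⌋ = $3,189 → take SL $3,189. Book value $13,268.
Accumulated through year 7 = $38,954 − $13,268 = $25,686.

$25,686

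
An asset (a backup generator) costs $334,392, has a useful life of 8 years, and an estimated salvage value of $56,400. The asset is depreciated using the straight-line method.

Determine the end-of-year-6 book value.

Depreciable base = $334,392 − $56,400 = $277,992.
Annual expense = $277,992 / 8 = $34,749.
End of year 1: book value $299,643.
End of year 2: book value $264,894.
End of year 3: book value $230,145.
End of year 4: book value $195,396.
End of year 5: book value $160,647.
End of year 6: book value $125,898.

$125,898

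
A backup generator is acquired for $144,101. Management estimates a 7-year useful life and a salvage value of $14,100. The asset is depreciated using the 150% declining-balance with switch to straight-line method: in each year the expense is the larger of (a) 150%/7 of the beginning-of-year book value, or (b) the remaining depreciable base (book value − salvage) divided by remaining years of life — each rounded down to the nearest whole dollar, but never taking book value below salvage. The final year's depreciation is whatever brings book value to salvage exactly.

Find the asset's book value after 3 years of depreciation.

$69,898

Depreciable base = $144,101 − $14,100 = $130,001.
Year 1: DB = ⌊$144,101 × 150%/7⌋ = $30,878; SL = ⌊$130,001/7⌋ = $18,571 → take DB $30,878. Book value $113,223.
Year 2: DB = ⌊$113,223 × 150%/7⌋ = $24,262; SL = ⌊$99,123/6⌋ = $16,520 → take DB $24,262. Book value $88,961.
Year 3: DB = ⌊$88,961 × 150%/7⌋ = $19,063; SL = ⌊$74,861/5⌋ = $14,972 → take DB $19,063. Book value $69,898.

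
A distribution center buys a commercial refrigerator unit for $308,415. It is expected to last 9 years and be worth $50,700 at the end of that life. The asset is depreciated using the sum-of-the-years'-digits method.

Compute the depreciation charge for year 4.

Depreciable base = $308,415 − $50,700 = $257,715.
Sum of the years' digits = 9+8+7+6+5+4+3+2+1 = 45.
Year 1: $257,715 × 9/45 = $51,543. Book value $256,872.
Year 2: $257,715 × 8/45 = $45,816. Book value $211,056.
Year 3: $257,715 × 7/45 = $40,089. Book value $170,967.
Year 4: $257,715 × 6/45 = $34,362. Book value $136,605.

$34,362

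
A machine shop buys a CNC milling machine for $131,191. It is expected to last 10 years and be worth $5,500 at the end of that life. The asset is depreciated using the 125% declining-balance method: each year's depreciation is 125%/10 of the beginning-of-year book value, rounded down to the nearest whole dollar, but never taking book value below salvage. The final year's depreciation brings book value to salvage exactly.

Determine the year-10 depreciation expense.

Depreciable base = $131,191 − $5,500 = $125,691.
Year 1: ⌊$131,191 × 125%/10⌋ = $16,398. Book value $114,793.
Year 2: ⌊$114,793 × 125%/10⌋ = $14,349. Book value $100,444.
Year 3: ⌊$100,444 × 125%/10⌋ = $12,555. Book value $87,889.
Year 4: ⌊$87,889 × 125%/10⌋ = $10,986. Book value $76,903.
Year 5: ⌊$76,903 × 125%/10⌋ = $9,612. Book value $67,291.
Year 6: ⌊$67,291 × 125%/10⌋ = $8,411. Book value $58,880.
Year 7: ⌊$58,880 × 125%/10⌋ = $7,360. Book value $51,520.
Year 8: ⌊$51,520 × 125%/10⌋ = $6,440. Book value $45,080.
Year 9: ⌊$45,080 × 125%/10⌋ = $5,635. Book value $39,445.
Year 10 (final): $39,445 − $5,500 = $33,945. Book value $5,500.

$33,945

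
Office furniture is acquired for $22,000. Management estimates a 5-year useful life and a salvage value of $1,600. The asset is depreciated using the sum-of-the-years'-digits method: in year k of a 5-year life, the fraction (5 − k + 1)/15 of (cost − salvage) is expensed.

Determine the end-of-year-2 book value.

Depreciable base = $22,000 − $1,600 = $20,400.
Sum of the years' digits = 5+4+3+2+1 = 15.
Year 1: $20,400 × 5/15 = $6,800. Book value $15,200.
Year 2: $20,400 × 4/15 = $5,440. Book value $9,760.

$9,760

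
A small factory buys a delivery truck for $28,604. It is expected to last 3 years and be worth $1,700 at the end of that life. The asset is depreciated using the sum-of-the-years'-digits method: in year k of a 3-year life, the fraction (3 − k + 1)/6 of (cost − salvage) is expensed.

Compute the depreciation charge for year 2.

$8,968

Depreciable base = $28,604 − $1,700 = $26,904.
Sum of the years' digits = 3+2+1 = 6.
Year 1: $26,904 × 3/6 = $13,452. Book value $15,152.
Year 2: $26,904 × 2/6 = $8,968. Book value $6,184.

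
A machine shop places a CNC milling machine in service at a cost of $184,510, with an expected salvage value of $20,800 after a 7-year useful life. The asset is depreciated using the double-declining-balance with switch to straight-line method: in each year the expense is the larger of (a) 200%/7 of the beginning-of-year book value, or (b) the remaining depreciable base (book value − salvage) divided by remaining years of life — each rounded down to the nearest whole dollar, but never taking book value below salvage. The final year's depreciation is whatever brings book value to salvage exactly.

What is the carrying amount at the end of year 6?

$24,506

Depreciable base = $184,510 − $20,800 = $163,710.
Year 1: DB = ⌊$184,510 × 200%/7⌋ = $52,717; SL = ⌊$163,710/7⌋ = $23,387 → take DB $52,717. Book value $131,793.
Year 2: DB = ⌊$131,793 × 200%/7⌋ = $37,655; SL = ⌊$110,993/6⌋ = $18,498 → take DB $37,655. Book value $94,138.
Year 3: DB = ⌊$94,138 × 200%/7⌋ = $26,896; SL = ⌊$73,338/5⌋ = $14,667 → take DB $26,896. Book value $67,242.
Year 4: DB = ⌊$67,242 × 200%/7⌋ = $19,212; SL = ⌊$46,442/4⌋ = $11,610 → take DB $19,212. Book value $48,030.
Year 5: DB = ⌊$48,030 × 200%/7⌋ = $13,722; SL = ⌊$27,230/3⌋ = $9,076 → take DB $13,722. Book value $34,308.
Year 6: DB = ⌊$34,308 × 200%/7⌋ = $9,802; SL = ⌊$13,508/2⌋ = $6,754 → take DB $9,802. Book value $24,506.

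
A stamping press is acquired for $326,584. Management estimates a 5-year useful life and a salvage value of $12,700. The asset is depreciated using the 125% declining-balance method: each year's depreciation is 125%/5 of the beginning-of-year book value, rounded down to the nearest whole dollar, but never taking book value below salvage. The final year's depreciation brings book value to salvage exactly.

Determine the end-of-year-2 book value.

$183,704

Depreciable base = $326,584 − $12,700 = $313,884.
Year 1: ⌊$326,584 × 125%/5⌋ = $81,646. Book value $244,938.
Year 2: ⌊$244,938 × 125%/5⌋ = $61,234. Book value $183,704.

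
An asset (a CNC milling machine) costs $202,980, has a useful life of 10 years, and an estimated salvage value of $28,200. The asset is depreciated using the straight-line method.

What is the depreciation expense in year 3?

Depreciable base = $202,980 − $28,200 = $174,780.
Annual expense = $174,780 / 10 = $17,478.

$17,478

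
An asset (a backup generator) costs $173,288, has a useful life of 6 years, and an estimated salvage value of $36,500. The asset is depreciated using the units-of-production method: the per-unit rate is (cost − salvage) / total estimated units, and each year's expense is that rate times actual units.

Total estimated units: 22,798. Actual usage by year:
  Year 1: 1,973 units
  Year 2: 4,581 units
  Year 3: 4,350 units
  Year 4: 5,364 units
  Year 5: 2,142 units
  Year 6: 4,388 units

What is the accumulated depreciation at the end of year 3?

$65,424

Depreciable base = $173,288 − $36,500 = $136,788.
Rate = $136,788 / 22,798 units = $6 per unit.
Year 1: 1,973 × $6 = $11,838. Book value $161,450.
Year 2: 4,581 × $6 = $27,486. Book value $133,964.
Year 3: 4,350 × $6 = $26,100. Book value $107,864.
Accumulated through year 3 = $173,288 − $107,864 = $65,424.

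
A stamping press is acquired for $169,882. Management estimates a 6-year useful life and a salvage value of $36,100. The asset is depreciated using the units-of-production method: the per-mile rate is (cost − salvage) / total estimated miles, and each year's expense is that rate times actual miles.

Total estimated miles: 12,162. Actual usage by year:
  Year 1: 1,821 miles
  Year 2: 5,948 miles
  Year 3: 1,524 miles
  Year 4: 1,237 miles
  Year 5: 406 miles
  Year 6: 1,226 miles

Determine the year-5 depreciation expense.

$4,466

Depreciable base = $169,882 − $36,100 = $133,782.
Rate = $133,782 / 12,162 miles = $11 per mile.
Year 1: 1,821 × $11 = $20,031. Book value $149,851.
Year 2: 5,948 × $11 = $65,428. Book value $84,423.
Year 3: 1,524 × $11 = $16,764. Book value $67,659.
Year 4: 1,237 × $11 = $13,607. Book value $54,052.
Year 5: 406 × $11 = $4,466. Book value $49,586.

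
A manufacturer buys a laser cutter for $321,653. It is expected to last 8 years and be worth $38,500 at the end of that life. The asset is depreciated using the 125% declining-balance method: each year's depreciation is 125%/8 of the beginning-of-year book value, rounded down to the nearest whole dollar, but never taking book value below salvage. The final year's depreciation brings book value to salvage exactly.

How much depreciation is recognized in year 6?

$21,492

Depreciable base = $321,653 − $38,500 = $283,153.
Year 1: ⌊$321,653 × 125%/8⌋ = $50,258. Book value $271,395.
Year 2: ⌊$271,395 × 125%/8⌋ = $42,405. Book value $228,990.
Year 3: ⌊$228,990 × 125%/8⌋ = $35,779. Book value $193,211.
Year 4: ⌊$193,211 × 125%/8⌋ = $30,189. Book value $163,022.
Year 5: ⌊$163,022 × 125%/8⌋ = $25,472. Book value $137,550.
Year 6: ⌊$137,550 × 125%/8⌋ = $21,492. Book value $116,058.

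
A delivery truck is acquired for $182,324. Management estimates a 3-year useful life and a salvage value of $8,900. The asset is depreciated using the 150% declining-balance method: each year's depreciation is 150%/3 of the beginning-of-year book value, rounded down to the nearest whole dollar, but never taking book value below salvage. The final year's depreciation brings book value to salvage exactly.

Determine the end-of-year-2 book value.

Depreciable base = $182,324 − $8,900 = $173,424.
Year 1: ⌊$182,324 × 150%/3⌋ = $91,162. Book value $91,162.
Year 2: ⌊$91,162 × 150%/3⌋ = $45,581. Book value $45,581.

$45,581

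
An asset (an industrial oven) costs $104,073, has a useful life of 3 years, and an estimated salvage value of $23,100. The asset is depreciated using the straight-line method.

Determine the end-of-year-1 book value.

$77,082

Depreciable base = $104,073 − $23,100 = $80,973.
Annual expense = $80,973 / 3 = $26,991.
End of year 1: book value $77,082.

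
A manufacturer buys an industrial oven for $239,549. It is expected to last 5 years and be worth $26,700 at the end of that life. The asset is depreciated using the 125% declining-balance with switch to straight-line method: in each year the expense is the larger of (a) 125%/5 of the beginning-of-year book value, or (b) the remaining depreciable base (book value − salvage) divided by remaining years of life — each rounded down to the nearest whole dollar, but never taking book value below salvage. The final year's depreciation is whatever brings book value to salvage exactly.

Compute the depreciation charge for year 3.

$36,015

Depreciable base = $239,549 − $26,700 = $212,849.
Year 1: DB = ⌊$239,549 × 125%/5⌋ = $59,887; SL = ⌊$212,849/5⌋ = $42,569 → take DB $59,887. Book value $179,662.
Year 2: DB = ⌊$179,662 × 125%/5⌋ = $44,915; SL = ⌊$152,962/4⌋ = $38,240 → take DB $44,915. Book value $134,747.
Year 3: DB = ⌊$134,747 × 125%/5⌋ = $33,686; SL = ⌊$108,047/3⌋ = $36,015 → take SL $36,015. Book value $98,732.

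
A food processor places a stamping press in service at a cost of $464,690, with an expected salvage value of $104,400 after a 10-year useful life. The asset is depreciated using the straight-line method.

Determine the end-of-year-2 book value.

$392,632

Depreciable base = $464,690 − $104,400 = $360,290.
Annual expense = $360,290 / 10 = $36,029.
End of year 1: book value $428,661.
End of year 2: book value $392,632.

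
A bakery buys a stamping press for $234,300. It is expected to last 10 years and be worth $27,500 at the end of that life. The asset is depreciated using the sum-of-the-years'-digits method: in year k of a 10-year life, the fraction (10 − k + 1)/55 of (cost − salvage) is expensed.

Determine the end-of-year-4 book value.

Depreciable base = $234,300 − $27,500 = $206,800.
Sum of the years' digits = 10+9+8+7+6+5+4+3+2+1 = 55.
Year 1: $206,800 × 10/55 = $37,600. Book value $196,700.
Year 2: $206,800 × 9/55 = $33,840. Book value $162,860.
Year 3: $206,800 × 8/55 = $30,080. Book value $132,780.
Year 4: $206,800 × 7/55 = $26,320. Book value $106,460.

$106,460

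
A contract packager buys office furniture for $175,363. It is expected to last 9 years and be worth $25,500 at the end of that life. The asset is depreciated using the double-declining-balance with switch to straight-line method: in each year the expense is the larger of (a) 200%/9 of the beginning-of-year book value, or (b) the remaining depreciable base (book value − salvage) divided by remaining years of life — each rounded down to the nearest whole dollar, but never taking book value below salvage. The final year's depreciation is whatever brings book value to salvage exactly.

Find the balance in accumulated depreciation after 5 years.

Depreciable base = $175,363 − $25,500 = $149,863.
Year 1: DB = ⌊$175,363 × 200%/9⌋ = $38,969; SL = ⌊$149,863/9⌋ = $16,651 → take DB $38,969. Book value $136,394.
Year 2: DB = ⌊$136,394 × 200%/9⌋ = $30,309; SL = ⌊$110,894/8⌋ = $13,861 → take DB $30,309. Book value $106,085.
Year 3: DB = ⌊$106,085 × 200%/9⌋ = $23,574; SL = ⌊$80,585/7⌋ = $11,512 → take DB $23,574. Book value $82,511.
Year 4: DB = ⌊$82,511 × 200%/9⌋ = $18,335; SL = ⌊$57,011/6⌋ = $9,501 → take DB $18,335. Book value $64,176.
Year 5: DB = ⌊$64,176 × 200%/9⌋ = $14,261; SL = ⌊$38,676/5⌋ = $7,735 → take DB $14,261. Book value $49,915.
Accumulated through year 5 = $175,363 − $49,915 = $125,448.

$125,448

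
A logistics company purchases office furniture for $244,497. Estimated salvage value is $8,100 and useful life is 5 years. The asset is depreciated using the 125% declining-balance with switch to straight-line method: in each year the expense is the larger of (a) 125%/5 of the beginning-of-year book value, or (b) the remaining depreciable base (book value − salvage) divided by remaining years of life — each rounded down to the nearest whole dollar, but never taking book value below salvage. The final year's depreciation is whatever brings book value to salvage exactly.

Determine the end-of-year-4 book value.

Depreciable base = $244,497 − $8,100 = $236,397.
Year 1: DB = ⌊$244,497 × 125%/5⌋ = $61,124; SL = ⌊$236,397/5⌋ = $47,279 → take DB $61,124. Book value $183,373.
Year 2: DB = ⌊$183,373 × 125%/5⌋ = $45,843; SL = ⌊$175,273/4⌋ = $43,818 → take DB $45,843. Book value $137,530.
Year 3: DB = ⌊$137,530 × 125%/5⌋ = $34,382; SL = ⌊$129,430/3⌋ = $43,143 → take SL $43,143. Book value $94,387.
Year 4: DB = ⌊$94,387 × 125%/5⌋ = $23,596; SL = ⌊$86,287/2⌋ = $43,143 → take SL $43,143. Book value $51,244.

$51,244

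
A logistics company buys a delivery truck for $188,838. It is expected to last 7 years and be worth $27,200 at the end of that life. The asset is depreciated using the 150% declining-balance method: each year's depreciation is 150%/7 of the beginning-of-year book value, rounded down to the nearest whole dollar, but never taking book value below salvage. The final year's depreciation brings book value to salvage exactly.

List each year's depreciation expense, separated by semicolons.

$40,465; $31,794; $24,981; $19,628; $15,422; $12,117; $17,231

Depreciable base = $188,838 − $27,200 = $161,638.
Year 1: ⌊$188,838 × 150%/7⌋ = $40,465. Book value $148,373.
Year 2: ⌊$148,373 × 150%/7⌋ = $31,794. Book value $116,579.
Year 3: ⌊$116,579 × 150%/7⌋ = $24,981. Book value $91,598.
Year 4: ⌊$91,598 × 150%/7⌋ = $19,628. Book value $71,970.
Year 5: ⌊$71,970 × 150%/7⌋ = $15,422. Book value $56,548.
Year 6: ⌊$56,548 × 150%/7⌋ = $12,117. Book value $44,431.
Year 7 (final): $44,431 − $27,200 = $17,231. Book value $27,200.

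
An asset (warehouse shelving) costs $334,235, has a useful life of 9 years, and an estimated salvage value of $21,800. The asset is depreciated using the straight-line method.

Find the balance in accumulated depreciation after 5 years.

Depreciable base = $334,235 − $21,800 = $312,435.
Annual expense = $312,435 / 9 = $34,715.
End of year 1: book value $299,520.
End of year 2: book value $264,805.
End of year 3: book value $230,090.
End of year 4: book value $195,375.
End of year 5: book value $160,660.
Accumulated through year 5 = $334,235 − $160,660 = $173,575.

$173,575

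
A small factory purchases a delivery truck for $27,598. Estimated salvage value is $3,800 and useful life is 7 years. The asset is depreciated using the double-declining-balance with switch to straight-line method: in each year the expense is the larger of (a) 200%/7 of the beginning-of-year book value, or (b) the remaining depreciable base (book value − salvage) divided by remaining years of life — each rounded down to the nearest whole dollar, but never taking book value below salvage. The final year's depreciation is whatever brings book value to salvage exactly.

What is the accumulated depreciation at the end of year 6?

$23,798

Depreciable base = $27,598 − $3,800 = $23,798.
Year 1: DB = ⌊$27,598 × 200%/7⌋ = $7,885; SL = ⌊$23,798/7⌋ = $3,399 → take DB $7,885. Book value $19,713.
Year 2: DB = ⌊$19,713 × 200%/7⌋ = $5,632; SL = ⌊$15,913/6⌋ = $2,652 → take DB $5,632. Book value $14,081.
Year 3: DB = ⌊$14,081 × 200%/7⌋ = $4,023; SL = ⌊$10,281/5⌋ = $2,056 → take DB $4,023. Book value $10,058.
Year 4: DB = ⌊$10,058 × 200%/7⌋ = $2,873; SL = ⌊$6,258/4⌋ = $1,564 → take DB $2,873. Book value $7,185.
Year 5: DB = ⌊$7,185 × 200%/7⌋ = $2,052; SL = ⌊$3,385/3⌋ = $1,128 → take DB $2,052. Book value $5,133.
Year 6: DB = ⌊$5,133 × 200%/7⌋ = $1,466; SL = ⌊$1,333/2⌋ = $666 → take DB $1,466, capped at $1,333. Book value $3,800.
Accumulated through year 6 = $27,598 − $3,800 = $23,798.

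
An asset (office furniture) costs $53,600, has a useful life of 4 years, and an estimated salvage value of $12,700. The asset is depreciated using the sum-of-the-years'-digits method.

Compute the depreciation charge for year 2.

$12,270

Depreciable base = $53,600 − $12,700 = $40,900.
Sum of the years' digits = 4+3+2+1 = 10.
Year 1: $40,900 × 4/10 = $16,360. Book value $37,240.
Year 2: $40,900 × 3/10 = $12,270. Book value $24,970.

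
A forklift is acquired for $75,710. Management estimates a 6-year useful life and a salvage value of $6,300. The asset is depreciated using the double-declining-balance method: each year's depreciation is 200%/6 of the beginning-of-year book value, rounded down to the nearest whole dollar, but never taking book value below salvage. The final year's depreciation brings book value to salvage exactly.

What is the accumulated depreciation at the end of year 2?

Depreciable base = $75,710 − $6,300 = $69,410.
Year 1: ⌊$75,710 × 200%/6⌋ = $25,236. Book value $50,474.
Year 2: ⌊$50,474 × 200%/6⌋ = $16,824. Book value $33,650.
Accumulated through year 2 = $75,710 − $33,650 = $42,060.

$42,060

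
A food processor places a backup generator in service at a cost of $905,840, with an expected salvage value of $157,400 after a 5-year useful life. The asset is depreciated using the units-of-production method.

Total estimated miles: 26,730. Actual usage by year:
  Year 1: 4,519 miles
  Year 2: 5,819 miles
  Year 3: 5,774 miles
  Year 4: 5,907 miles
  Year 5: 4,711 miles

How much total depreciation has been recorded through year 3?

$451,136

Depreciable base = $905,840 − $157,400 = $748,440.
Rate = $748,440 / 26,730 miles = $28 per mile.
Year 1: 4,519 × $28 = $126,532. Book value $779,308.
Year 2: 5,819 × $28 = $162,932. Book value $616,376.
Year 3: 5,774 × $28 = $161,672. Book value $454,704.
Accumulated through year 3 = $905,840 − $454,704 = $451,136.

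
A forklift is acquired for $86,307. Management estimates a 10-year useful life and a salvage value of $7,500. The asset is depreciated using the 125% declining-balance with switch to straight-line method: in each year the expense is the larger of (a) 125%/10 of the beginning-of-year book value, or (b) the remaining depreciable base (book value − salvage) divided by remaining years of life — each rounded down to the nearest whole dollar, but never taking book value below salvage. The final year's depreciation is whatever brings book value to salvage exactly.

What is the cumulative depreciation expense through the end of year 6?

Depreciable base = $86,307 − $7,500 = $78,807.
Year 1: DB = ⌊$86,307 × 125%/10⌋ = $10,788; SL = ⌊$78,807/10⌋ = $7,880 → take DB $10,788. Book value $75,519.
Year 2: DB = ⌊$75,519 × 125%/10⌋ = $9,439; SL = ⌊$68,019/9⌋ = $7,557 → take DB $9,439. Book value $66,080.
Year 3: DB = ⌊$66,080 × 125%/10⌋ = $8,260; SL = ⌊$58,580/8⌋ = $7,322 → take DB $8,260. Book value $57,820.
Year 4: DB = ⌊$57,820 × 125%/10⌋ = $7,227; SL = ⌊$50,320/7⌋ = $7,188 → take DB $7,227. Book value $50,593.
Year 5: DB = ⌊$50,593 × 125%/10⌋ = $6,324; SL = ⌊$43,093/6⌋ = $7,182 → take SL $7,182. Book value $43,411.
Year 6: DB = ⌊$43,411 × 125%/10⌋ = $5,426; SL = ⌊$35,911/5⌋ = $7,182 → take SL $7,182. Book value $36,229.
Accumulated through year 6 = $86,307 − $36,229 = $50,078.

$50,078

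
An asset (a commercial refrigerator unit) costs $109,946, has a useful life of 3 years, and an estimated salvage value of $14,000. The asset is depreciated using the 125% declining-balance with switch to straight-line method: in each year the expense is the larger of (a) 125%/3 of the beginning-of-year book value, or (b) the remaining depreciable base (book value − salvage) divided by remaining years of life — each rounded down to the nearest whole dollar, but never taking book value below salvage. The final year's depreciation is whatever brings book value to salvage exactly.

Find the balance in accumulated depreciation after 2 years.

$72,533

Depreciable base = $109,946 − $14,000 = $95,946.
Year 1: DB = ⌊$109,946 × 125%/3⌋ = $45,810; SL = ⌊$95,946/3⌋ = $31,982 → take DB $45,810. Book value $64,136.
Year 2: DB = ⌊$64,136 × 125%/3⌋ = $26,723; SL = ⌊$50,136/2⌋ = $25,068 → take DB $26,723. Book value $37,413.
Accumulated through year 2 = $109,946 − $37,413 = $72,533.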